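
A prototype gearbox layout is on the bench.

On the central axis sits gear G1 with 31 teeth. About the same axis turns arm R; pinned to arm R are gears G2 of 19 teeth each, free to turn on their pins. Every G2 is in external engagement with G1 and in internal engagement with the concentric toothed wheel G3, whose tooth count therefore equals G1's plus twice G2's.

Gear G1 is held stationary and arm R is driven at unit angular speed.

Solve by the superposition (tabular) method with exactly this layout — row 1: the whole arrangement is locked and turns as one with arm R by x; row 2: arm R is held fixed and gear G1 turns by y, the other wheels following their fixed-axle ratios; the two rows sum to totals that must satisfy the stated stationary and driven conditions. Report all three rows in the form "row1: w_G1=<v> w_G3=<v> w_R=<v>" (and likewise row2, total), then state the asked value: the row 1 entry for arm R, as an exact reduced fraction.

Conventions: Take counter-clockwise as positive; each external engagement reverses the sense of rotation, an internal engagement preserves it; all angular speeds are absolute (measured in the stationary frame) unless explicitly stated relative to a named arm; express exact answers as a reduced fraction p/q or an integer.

topology: planetary set — G1 31T / G2 19T / G3 69T, arm = carrier (Willis)
row 1: whole set turns with the arm by x
superposition row 2 [arm held]: sun y, ring −(31/69)·y, arm 0
boundary: total ω_sun = x + y = 0 and total ω_arm = x = 1  ⇒  y = -1, x = 1
row 2 ring = −(31/69)·(-1) = 31/69
totals (row 1 + row 2): sun 1 + (-1) = 0, ring 1 + 31/69 = 100/69, arm 1 + 0 = 1
asked cell (row1, arm) = 1

row1: w_G1=1 w_G3=1 w_R=1
row2: w_G1=-1 w_G3=31/69 w_R=0
total: w_G1=0 w_G3=100/69 w_R=1
asked value: 1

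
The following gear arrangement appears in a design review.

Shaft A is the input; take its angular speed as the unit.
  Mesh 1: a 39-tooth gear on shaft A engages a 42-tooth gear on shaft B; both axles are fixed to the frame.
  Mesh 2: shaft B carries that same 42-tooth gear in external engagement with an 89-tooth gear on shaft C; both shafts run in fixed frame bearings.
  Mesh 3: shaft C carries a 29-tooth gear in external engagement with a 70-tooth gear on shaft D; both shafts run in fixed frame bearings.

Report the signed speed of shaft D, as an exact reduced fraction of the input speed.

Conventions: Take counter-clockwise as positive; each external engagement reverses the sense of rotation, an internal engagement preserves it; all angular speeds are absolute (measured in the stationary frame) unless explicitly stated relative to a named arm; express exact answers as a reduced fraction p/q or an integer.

-1131/6230

3-mesh fixed-axis compound train (all bearings frame-fixed)
mesh 1 [39T→42T]: |ω|/ω_in = 1×39/42 = 13/14, sense flips to −
mesh 2 [42T→89T]: |ω|/ω_in = (13/14)×42/89 = 39/89, sense flips to +
mesh 3 [29T→70T]: |ω|/ω_in = (39/89)×29/70 = 1131/6230, sense flips to −
signed output speed (× input speed) = -1131/6230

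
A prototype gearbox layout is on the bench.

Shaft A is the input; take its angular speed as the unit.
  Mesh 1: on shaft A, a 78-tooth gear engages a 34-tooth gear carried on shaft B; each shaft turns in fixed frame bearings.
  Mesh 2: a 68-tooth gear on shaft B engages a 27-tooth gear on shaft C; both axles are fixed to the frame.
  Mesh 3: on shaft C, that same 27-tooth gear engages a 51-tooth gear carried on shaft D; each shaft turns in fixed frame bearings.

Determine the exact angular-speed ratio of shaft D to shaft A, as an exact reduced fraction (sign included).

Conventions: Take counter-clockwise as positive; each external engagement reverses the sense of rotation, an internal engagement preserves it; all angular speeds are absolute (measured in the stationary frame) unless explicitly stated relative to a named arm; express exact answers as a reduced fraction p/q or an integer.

class = fixed-axis compound train [3 meshes; 3 ratios multiply, 3 sense flips]
mesh 1 [78T→34T]: running ratio 39/17, sense −
mesh 2 [68T→27T]: running ratio 52/9, sense +
mesh 3 [27T→51T]: running ratio 52/17, sense −
ω_out/ω_in = -52/17

-52/17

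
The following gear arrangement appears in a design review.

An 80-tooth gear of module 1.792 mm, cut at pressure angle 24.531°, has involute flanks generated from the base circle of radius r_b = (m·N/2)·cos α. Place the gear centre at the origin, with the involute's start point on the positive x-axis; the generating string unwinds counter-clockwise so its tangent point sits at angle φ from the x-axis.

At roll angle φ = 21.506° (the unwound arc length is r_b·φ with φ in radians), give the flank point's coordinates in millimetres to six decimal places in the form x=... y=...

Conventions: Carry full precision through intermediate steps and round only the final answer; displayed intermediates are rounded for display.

x=69.643044 y=1.133372

recognized (one wheel, involute flank): single-mesh tooth geometry, m = 1.792, N = 80
pitch radius r_p = m·N/2 = 1.792·80/2 = 71.680000
base radius r_b = r_p·cos α = 71.680000·cos 24.531° = 65.209931
roll angle φ = 21.506° = 0.37535051 rad
x = r_b·(cos φ + φ·sin φ) = 69.643044
y = r_b·(sin φ − φ·cos φ) = 1.133372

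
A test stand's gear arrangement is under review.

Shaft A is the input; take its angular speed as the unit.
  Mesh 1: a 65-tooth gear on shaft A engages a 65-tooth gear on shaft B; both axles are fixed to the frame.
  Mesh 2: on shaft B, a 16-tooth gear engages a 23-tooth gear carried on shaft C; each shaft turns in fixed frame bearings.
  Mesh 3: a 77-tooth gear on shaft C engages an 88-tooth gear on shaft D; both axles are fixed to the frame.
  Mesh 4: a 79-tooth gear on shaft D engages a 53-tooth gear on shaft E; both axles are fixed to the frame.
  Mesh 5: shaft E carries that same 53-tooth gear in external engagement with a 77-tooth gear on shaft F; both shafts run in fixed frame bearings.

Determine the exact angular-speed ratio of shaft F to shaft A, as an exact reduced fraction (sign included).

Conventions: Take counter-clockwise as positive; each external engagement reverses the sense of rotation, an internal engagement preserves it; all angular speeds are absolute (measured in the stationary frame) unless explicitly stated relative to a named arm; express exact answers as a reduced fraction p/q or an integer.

-158/253

class = fixed-axis compound train [5 meshes; 5 ratios multiply, 5 sense flips]
mesh 1 [65T→65T]: running ratio 1, sense −
mesh 2 [16T→23T]: running ratio 16/23, sense +
mesh 3 [77T→88T]: running ratio 14/23, sense −
mesh 4 [79T→53T]: running ratio 1106/1219, sense +
mesh 5 [53T→77T]: running ratio 158/253, sense −
ω_out/ω_in = -158/253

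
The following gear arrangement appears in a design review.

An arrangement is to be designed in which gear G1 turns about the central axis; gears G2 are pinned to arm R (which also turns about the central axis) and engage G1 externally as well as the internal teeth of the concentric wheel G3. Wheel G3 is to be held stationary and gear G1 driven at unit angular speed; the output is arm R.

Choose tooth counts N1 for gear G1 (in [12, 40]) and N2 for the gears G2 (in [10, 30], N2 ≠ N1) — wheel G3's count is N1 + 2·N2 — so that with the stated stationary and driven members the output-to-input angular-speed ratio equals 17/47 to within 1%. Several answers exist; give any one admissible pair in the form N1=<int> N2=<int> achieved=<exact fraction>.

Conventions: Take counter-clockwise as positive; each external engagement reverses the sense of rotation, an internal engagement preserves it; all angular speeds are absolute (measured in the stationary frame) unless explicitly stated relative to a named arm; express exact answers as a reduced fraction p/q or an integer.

N1=34 N2=13 achieved=17/47

planetary set to be sized for 17/47 (Willis relation)
Willis with ω_ring = 0: ω_arm/ω_sun = N1/(N1+N3); set equal to 17/47  ⇒  N3/N1 = 1/(17/47) − 1 = 30/17
N3 = N1 + 2·N2  ⇒  N2/N1 = (N3/N1 − 1)/2 = (30/17 − 1)/2 = 13/34
smallest multiple with N1 ≥ 12 and N2 ≥ 10: k = 1  ⇒  N1 = 1·34 = 34, N2 = 1·13 = 13 (N1 ≤ 40, N2 ≤ 30, N2 ≠ N1 ✓), N3 = 34 + 2·13 = 60
check: N1/(N1+N3) with N1 = 34, N3 = 60 gives 17/47; |achieved − target| = 0 ≤ 17/4700 ✓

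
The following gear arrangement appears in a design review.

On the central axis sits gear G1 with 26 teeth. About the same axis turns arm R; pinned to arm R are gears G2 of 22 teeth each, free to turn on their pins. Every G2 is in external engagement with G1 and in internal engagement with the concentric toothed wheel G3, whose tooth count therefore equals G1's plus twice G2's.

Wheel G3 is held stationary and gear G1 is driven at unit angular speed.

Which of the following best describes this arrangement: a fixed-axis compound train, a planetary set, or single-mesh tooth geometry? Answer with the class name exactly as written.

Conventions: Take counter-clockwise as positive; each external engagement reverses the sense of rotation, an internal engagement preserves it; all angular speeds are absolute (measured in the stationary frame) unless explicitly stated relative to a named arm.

recognized (axles ride arm R): planetary set, 26/22/70 teeth
classification: planetary set

planetary set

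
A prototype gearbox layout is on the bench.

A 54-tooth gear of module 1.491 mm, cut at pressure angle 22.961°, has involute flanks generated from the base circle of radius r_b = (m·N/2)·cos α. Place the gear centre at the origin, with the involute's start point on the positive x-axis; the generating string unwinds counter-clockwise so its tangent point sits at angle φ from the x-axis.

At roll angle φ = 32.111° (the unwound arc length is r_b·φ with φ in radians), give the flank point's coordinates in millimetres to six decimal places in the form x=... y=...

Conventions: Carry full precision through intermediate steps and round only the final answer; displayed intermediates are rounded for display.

class = single-mesh tooth geometry [base-circle involute, m = 1.491, 54T]
pitch radius r_p = m·N/2 = 1.491·54/2 = 40.257000
base radius r_b = r_p·cos α = 40.257000·cos 22.961° = 37.067462
roll angle φ = 32.111° = 0.56044268 rad
x = r_b·(cos φ + φ·sin φ) = 42.439630
y = r_b·(sin φ − φ·cos φ) = 2.107475

x=42.439630 y=2.107475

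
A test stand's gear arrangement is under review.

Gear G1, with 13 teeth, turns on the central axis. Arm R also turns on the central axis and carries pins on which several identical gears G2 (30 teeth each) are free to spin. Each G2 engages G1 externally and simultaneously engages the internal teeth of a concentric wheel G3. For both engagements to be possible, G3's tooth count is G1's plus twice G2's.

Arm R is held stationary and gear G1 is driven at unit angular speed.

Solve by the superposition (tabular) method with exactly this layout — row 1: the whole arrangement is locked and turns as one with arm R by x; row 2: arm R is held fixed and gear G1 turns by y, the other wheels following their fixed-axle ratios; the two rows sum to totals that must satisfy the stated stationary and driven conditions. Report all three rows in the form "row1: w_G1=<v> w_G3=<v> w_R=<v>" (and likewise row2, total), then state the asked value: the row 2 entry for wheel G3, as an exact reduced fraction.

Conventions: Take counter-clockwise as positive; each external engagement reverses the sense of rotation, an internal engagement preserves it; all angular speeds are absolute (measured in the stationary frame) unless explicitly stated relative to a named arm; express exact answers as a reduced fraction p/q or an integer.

row1: w_G1=0 w_G3=0 w_R=0
row2: w_G1=1 w_G3=-13/73 w_R=0
total: w_G1=1 w_G3=-13/73 w_R=0
asked value: -13/73

topology: planetary set — G1 13T / G2 30T / G3 73T, arm = carrier (Willis)
superposition row 1 [locked train]: every member turns x
row 2 (arm held, sun turns y): ω_ring = −(13/73)·y, ω_arm = 0
boundary: total ω_arm = x = 0 and total ω_sun = x + y = 1  ⇒  y = 1, x = 0
row 2 ring = −(13/73)·1 = -13/73
totals (row 1 + row 2): sun 0 + 1 = 1, ring 0 + (-13/73) = -13/73, arm 0 + 0 = 0
asked cell (row2, ring) = -13/73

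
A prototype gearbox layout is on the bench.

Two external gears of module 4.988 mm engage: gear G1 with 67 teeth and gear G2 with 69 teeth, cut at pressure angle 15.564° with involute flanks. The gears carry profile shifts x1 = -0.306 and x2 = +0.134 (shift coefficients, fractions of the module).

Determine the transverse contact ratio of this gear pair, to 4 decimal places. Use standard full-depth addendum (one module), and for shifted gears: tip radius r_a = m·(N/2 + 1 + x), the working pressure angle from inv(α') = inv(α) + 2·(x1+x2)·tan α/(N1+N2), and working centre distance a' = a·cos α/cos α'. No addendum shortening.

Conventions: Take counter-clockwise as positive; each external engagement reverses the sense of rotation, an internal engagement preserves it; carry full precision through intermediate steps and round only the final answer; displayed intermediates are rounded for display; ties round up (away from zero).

topology: single-mesh involute geometry — m = 4.988, 67T/69T pair
base radii: r_b1 = 160.970741, r_b2 = 165.775838
tip radii: r_a1 = 170.559672, r_a2 = 177.742392
inv(α') = inv(15.564°) + 2·(-0.306+0.134)·tan α/(67+69) = 0.00618028  ⇒  α' = 15.02428°
a' = a·cos α / cos α' = 339.1840·cos 15.564°/cos 15.02428° = 338.311393
action lengths: √(r_a1²−r_b1²) = 56.382819, √(r_a2²−r_b2²) = 64.114971
base pitch p_b = π·m·cos α = 15.095657
CR = (56.382819 + 64.114971 − 338.311393·sin 15.02428°)/15.095657 = 2.172671
contact ratio ≈ 2.1727

2.1727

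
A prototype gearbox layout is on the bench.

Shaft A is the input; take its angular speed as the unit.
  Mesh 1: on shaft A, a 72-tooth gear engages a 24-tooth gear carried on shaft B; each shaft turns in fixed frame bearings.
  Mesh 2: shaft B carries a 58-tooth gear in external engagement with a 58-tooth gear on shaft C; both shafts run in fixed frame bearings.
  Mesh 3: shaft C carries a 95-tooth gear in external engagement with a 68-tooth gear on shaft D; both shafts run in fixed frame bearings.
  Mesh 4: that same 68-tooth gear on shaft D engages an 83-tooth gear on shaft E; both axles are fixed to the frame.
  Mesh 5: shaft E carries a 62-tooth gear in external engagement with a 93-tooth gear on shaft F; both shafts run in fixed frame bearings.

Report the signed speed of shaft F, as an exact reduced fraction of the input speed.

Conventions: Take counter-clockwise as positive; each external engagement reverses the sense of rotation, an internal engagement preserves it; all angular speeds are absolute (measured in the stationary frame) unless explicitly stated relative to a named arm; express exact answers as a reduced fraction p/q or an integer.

5-mesh fixed-axis compound train (all bearings frame-fixed)
mesh 1 [72T→24T]: |ω|/ω_in = 1×72/24 = 3, sense flips to −
mesh 2 [58T→58T]: |ω|/ω_in = 3×58/58 = 3, sense flips to +
mesh 3 [95T→68T]: |ω|/ω_in = 3×95/68 = 285/68, sense flips to −
mesh 4 [68T→83T]: |ω|/ω_in = (285/68)×68/83 = 285/83, sense flips to +
mesh 5 [62T→93T]: |ω|/ω_in = (285/83)×62/93 = 190/83, sense flips to −
signed output speed (× input speed) = -190/83

-190/83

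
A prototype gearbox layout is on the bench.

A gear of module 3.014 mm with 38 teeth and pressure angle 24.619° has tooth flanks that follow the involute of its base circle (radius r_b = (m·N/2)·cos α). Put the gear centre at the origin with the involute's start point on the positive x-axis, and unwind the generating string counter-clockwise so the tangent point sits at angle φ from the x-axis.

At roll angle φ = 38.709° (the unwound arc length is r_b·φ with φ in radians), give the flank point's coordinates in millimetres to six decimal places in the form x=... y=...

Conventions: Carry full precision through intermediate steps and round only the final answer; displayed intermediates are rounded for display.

class = single-mesh tooth geometry [base-circle involute, m = 3.014, 38T]
pitch radius r_p = m·N/2 = 3.014·38/2 = 57.266000
base radius r_b = r_p·cos α = 57.266000·cos 24.619° = 52.060407
roll angle φ = 38.709° = 0.67559950 rad
x = r_b·(cos φ + φ·sin φ) = 62.619748
y = r_b·(sin φ − φ·cos φ) = 5.110937

x=62.619748 y=5.110937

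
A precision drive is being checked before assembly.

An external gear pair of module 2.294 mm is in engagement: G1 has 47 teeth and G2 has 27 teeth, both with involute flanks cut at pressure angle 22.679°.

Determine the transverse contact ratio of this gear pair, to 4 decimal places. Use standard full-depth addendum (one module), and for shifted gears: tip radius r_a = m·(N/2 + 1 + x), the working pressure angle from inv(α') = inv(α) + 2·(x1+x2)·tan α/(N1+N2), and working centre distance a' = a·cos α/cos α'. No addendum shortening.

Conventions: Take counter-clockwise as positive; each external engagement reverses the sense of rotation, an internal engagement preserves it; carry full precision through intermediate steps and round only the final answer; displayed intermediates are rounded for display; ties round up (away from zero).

single-mesh involute tooth geometry (47T engaging 27T at module 2.294)
base radii: r_b1 = 49.740728, r_b2 = 28.574460
tip radii: r_a1 = 56.203000, r_a2 = 33.263000
no profile shift: α' = α, a' = a
action lengths: √(r_a1²−r_b1²) = 26.165573, √(r_a2²−r_b2²) = 17.027254
base pitch p_b = π·m·cos α = 6.649579
CR = (26.165573 + 17.027254 − 84.878000·sin 22.67900°)/6.649579 = 1.574024
contact ratio ≈ 1.5740

1.5740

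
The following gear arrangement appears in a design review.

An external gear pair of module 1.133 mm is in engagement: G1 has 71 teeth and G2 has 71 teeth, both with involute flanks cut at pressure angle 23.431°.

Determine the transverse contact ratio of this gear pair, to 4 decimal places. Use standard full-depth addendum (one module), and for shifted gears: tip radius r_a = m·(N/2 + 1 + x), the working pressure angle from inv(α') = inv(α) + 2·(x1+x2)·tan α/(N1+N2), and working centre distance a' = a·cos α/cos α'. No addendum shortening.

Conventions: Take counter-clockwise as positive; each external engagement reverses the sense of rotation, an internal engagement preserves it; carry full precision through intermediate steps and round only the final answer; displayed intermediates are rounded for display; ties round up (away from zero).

class = single-mesh tooth geometry [involute pair 71T × 71T, m = 1.133]
base radii: r_b1 = 36.904820, r_b2 = 36.904820
tip radii: r_a1 = 41.354500, r_a2 = 41.354500
no profile shift: α' = α, a' = a
action lengths: √(r_a1²−r_b1²) = 18.660894, √(r_a2²−r_b2²) = 18.660894
base pitch p_b = π·m·cos α = 3.265913
CR = (18.660894 + 18.660894 − 80.443000·sin 23.43100°)/3.265913 = 1.633259
contact ratio ≈ 1.6333

1.6333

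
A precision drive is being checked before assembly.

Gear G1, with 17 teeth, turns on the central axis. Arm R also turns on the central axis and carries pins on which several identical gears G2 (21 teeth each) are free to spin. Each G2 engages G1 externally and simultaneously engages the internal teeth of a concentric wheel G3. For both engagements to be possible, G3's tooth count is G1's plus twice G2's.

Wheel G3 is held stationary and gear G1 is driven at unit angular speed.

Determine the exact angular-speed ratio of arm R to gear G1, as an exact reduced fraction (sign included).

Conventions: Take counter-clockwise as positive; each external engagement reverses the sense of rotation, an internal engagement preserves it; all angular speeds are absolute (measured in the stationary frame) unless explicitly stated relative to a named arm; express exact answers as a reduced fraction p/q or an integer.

17/76

topology: planetary set — G1 17T / G2 21T / G3 59T, arm = carrier (Willis)
ring teeth: 17 + 2·21 = 59
17(ω_sun−ω_arm) = −59(ω_ring−ω_arm),  ω_ring = 0, ω_sun = 1
17(1−ω_arm) = −59(0−ω_arm)  ⇒  76·ω_arm = 17  ⇒  ω_arm = 17/76
ω_out/ω_in = 17/76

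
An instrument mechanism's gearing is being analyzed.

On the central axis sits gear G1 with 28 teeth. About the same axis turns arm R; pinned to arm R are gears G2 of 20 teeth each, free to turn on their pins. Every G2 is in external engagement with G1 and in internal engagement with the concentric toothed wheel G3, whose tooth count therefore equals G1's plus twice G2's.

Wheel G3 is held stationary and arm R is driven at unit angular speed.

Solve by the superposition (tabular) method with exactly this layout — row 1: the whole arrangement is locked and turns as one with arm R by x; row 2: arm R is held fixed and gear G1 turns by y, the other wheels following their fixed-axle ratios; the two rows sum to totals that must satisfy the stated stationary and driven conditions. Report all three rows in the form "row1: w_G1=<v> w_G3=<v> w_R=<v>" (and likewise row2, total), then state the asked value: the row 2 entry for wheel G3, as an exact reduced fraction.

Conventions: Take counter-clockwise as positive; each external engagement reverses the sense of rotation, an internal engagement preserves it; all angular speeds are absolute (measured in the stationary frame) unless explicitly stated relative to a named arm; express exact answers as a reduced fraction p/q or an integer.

row1: w_G1=1 w_G3=1 w_R=1
row2: w_G1=17/7 w_G3=-1 w_R=0
total: w_G1=24/7 w_G3=0 w_R=1
asked value: -1

recognized (axles ride arm R): planetary set, 28/20/68 teeth
row 1 (train locked, turned with arm): all members turn x
row 2 (arm held, sun turns y): ω_ring = −(28/68)·y, ω_arm = 0
boundary: total ω_ring = x − (28/68)·y = 0 and total ω_arm = x = 1  ⇒  y = 17/7, x = 1
row 2 ring = −(28/68)·17/7 = -1
totals (row 1 + row 2): sun 1 + 17/7 = 24/7, ring 1 + (-1) = 0, arm 1 + 0 = 1
asked cell (row2, ring) = -1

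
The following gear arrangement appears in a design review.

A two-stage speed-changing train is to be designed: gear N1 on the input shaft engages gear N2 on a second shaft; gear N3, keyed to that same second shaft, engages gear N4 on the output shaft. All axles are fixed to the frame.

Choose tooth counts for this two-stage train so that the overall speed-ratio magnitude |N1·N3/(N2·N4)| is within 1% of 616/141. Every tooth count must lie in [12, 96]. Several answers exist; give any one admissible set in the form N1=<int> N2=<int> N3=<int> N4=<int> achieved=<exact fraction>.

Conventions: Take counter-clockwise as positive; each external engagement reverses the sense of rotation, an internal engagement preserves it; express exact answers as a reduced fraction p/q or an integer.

N1=28 N2=12 N3=88 N4=47 achieved=616/141

2-stage fixed-axis compound train for ratio 616/141
target = 616/141 in lowest terms: an exact hit needs N1·N3 = k·616 and N2·N4 = k·141 for one integer k, every count in [12, 96]; additionally prefer no 1:1 stage (N1 ≠ N2, N3 ≠ N4)
k = 1…3: no 1:1-free in-range split of k·616 and k·141 into factor pairs; take k = 4
k = 4: N1·N3 = 2464 = 28·88, N2·N4 = 564 = 12·47
achieved = 28·88/(12·47) = 616/141; |achieved − target| = 0 ≤ 154/3525 ✓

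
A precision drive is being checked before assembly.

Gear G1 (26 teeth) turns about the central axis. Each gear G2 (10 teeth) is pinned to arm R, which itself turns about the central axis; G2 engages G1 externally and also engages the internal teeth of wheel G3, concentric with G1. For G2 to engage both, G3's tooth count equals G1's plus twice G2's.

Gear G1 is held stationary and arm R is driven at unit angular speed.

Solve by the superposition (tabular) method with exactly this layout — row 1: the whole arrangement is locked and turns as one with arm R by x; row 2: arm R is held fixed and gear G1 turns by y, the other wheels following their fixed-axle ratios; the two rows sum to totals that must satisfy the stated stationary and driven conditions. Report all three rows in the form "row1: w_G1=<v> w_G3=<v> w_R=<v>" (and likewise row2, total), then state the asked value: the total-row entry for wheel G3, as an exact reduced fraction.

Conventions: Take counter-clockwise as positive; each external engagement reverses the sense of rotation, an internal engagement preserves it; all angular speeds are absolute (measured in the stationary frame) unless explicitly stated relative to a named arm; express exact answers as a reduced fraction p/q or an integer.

topology: planetary set — G1 26T / G2 10T / G3 46T, arm = carrier (Willis)
row 1 — lock + rotate with arm: ω_sun = ω_ring = ω_arm = x
row 2 (arm held, sun turns y): ω_ring = −(26/46)·y, ω_arm = 0
boundary: total ω_sun = x + y = 0 and total ω_arm = x = 1  ⇒  y = -1, x = 1
row 2 ring = −(26/46)·(-1) = 13/23
totals (row 1 + row 2): sun 1 + (-1) = 0, ring 1 + 13/23 = 36/23, arm 1 + 0 = 1
asked cell (total, ring) = 36/23

row1: w_G1=1 w_G3=1 w_R=1
row2: w_G1=-1 w_G3=13/23 w_R=0
total: w_G1=0 w_G3=36/23 w_R=1
asked value: 36/23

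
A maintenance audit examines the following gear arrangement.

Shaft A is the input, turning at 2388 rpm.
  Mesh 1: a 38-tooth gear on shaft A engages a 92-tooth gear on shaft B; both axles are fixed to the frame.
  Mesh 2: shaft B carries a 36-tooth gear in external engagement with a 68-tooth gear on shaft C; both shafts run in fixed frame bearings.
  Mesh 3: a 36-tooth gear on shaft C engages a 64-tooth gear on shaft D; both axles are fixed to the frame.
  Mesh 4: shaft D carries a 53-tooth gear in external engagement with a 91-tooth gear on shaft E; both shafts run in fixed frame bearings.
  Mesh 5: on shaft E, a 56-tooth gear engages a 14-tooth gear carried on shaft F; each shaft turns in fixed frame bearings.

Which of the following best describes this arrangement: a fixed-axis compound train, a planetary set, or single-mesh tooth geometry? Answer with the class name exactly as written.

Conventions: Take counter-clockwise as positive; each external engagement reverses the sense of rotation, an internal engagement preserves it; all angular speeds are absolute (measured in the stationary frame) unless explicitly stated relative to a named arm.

fixed-axis compound train

5-mesh fixed-axis compound train (all bearings frame-fixed)
classification: fixed-axis compound train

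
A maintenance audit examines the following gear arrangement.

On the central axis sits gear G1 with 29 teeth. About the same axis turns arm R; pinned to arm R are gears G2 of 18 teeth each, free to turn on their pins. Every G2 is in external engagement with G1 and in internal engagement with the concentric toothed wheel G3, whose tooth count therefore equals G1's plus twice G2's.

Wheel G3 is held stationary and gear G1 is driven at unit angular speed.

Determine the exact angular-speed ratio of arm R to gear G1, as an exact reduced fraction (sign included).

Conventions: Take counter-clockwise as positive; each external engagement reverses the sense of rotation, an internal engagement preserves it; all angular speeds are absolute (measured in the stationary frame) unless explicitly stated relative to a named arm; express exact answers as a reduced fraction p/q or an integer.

29/94

recognized (axles ride arm R): planetary set, 29/18/65 teeth
ring teeth: 29 + 2·18 = 65
29(ω_sun−ω_arm) = −65(ω_ring−ω_arm),  ω_ring = 0, ω_sun = 1
29(1−ω_arm) = −65(0−ω_arm)  ⇒  94·ω_arm = 29  ⇒  ω_arm = 29/94
ω_out/ω_in = 29/94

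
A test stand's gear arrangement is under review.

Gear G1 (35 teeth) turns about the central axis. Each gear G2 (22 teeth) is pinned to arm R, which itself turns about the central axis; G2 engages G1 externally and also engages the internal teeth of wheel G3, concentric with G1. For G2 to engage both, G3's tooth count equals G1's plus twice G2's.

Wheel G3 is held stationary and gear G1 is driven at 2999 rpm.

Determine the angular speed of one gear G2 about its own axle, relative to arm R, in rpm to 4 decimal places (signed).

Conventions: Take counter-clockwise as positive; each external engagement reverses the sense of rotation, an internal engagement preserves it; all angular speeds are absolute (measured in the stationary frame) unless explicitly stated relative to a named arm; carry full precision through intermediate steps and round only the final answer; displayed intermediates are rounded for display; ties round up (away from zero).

class = planetary set [G3 = 35+2·22 = 79; Willis about the carrier]
normalise by the input: solve with ω_sun = 1, then scale by 2999 rpm
ring teeth: 35 + 2·22 = 79
35(ω_sun−ω_arm) = −79(ω_ring−ω_arm),  ω_ring = 0, ω_sun = 1
35(1−ω_arm) = −79(0−ω_arm)  ⇒  114·ω_arm = 35  ⇒  ω_arm = 35/114
sun–planet mesh: 35·(1−35/114) = −22·(ω_p−ω_arm)  ⇒  ω_p−ω_arm = -2765/2508
scale: ω_p−ω_arm = -2765/2508 × 2999 rpm = -3306.3138 rpm

-3306.3138 rpm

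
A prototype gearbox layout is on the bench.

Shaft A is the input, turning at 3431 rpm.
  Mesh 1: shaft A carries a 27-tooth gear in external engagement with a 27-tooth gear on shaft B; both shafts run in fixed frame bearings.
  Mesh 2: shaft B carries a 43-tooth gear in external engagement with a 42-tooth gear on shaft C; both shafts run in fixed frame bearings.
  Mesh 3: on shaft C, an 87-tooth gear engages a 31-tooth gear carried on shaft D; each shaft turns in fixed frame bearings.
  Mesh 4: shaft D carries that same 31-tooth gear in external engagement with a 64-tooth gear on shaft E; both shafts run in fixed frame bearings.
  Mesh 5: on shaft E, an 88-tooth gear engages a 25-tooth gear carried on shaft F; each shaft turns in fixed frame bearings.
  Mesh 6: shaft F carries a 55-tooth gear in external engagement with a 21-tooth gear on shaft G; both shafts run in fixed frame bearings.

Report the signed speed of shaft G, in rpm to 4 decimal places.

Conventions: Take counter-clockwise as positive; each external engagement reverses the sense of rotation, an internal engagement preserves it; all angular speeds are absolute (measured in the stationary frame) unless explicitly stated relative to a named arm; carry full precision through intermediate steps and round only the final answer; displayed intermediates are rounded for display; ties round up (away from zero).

+44021.5389 rpm

recognized (7 fixed axles, 6 meshes): fixed-axis compound train
mesh 1 [27T→27T]: ω = 3431.0000×27/27 = 3431.0000 rpm, sense flips to −
mesh 2 [43T→42T]: ω = 3431.0000×43/42 = 3512.6905 rpm, sense flips to +
mesh 3 [87T→31T]: ω = 3512.6905×87/31 = 9858.1959 rpm, sense flips to −
mesh 4 [31T→64T]: ω = 9858.1959×31/64 = 4775.0636 rpm, sense flips to +
mesh 5 [88T→25T]: ω = 4775.0636×88/25 = 16808.2239 rpm, sense flips to −
mesh 6 [55T→21T]: ω = 16808.2239×55/21 = 44021.5389 rpm, sense flips to +
signed output speed = +44021.5389 rpm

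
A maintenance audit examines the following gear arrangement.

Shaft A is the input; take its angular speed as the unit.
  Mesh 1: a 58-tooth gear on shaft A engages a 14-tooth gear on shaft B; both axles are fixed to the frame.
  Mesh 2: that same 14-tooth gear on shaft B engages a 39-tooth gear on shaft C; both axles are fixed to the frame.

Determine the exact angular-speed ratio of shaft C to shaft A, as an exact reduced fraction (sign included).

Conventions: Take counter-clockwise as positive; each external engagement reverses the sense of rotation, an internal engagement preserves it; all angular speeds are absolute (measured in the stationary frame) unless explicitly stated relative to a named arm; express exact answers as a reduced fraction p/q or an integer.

class = fixed-axis compound train [2 meshes; 2 ratios multiply, 2 sense flips]
mesh 1 [58T→14T]: running ratio 29/7, sense −
mesh 2 [14T→39T]: running ratio 58/39, sense +
ω_out/ω_in = 58/39

58/39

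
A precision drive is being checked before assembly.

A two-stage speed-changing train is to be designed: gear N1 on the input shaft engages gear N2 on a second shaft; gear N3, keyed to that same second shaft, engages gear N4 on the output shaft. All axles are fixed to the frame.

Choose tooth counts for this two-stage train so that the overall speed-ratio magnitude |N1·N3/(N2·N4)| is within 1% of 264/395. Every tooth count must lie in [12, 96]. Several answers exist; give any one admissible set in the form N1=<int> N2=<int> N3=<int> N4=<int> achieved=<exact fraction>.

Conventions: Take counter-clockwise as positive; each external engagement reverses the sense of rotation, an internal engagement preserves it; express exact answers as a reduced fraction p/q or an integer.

N1=12 N2=15 N3=66 N4=79 achieved=264/395

topology: fixed-axis compound train — 2 stages, target 264/395
target = 264/395 in lowest terms: an exact hit needs N1·N3 = k·264 and N2·N4 = k·395 for one integer k, every count in [12, 96]; additionally prefer no 1:1 stage (N1 ≠ N2, N3 ≠ N4)
k = 1…2: no 1:1-free in-range split of k·264 and k·395 into factor pairs; take k = 3
k = 3: N1·N3 = 792 = 12·66, N2·N4 = 1185 = 15·79
achieved = 12·66/(15·79) = 264/395; |achieved − target| = 0 ≤ 66/9875 ✓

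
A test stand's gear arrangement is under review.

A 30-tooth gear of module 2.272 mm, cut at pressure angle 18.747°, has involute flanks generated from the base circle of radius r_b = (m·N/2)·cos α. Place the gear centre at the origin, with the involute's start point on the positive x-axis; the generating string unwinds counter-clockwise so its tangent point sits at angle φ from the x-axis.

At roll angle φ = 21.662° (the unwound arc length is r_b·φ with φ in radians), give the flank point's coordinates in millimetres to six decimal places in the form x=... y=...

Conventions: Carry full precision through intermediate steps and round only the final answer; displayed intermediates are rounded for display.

x=34.496649 y=0.573075

topology: single-mesh involute geometry — m = 2.272, N = 30
pitch radius r_p = m·N/2 = 2.272·30/2 = 34.080000
base radius r_b = r_p·cos α = 34.080000·cos 18.747° = 32.271952
roll angle φ = 21.662° = 0.37807322 rad
x = r_b·(cos φ + φ·sin φ) = 34.496649
y = r_b·(sin φ − φ·cos φ) = 0.573075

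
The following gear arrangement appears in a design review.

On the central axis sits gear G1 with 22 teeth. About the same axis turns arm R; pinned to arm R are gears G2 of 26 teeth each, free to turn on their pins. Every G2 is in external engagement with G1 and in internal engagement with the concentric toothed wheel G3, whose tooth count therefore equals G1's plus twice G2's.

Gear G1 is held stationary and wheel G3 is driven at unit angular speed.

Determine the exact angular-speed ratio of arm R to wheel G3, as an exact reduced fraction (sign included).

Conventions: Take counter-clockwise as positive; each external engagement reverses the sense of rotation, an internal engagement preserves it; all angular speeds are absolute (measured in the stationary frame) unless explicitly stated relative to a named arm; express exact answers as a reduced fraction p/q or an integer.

37/48

topology: planetary set — G1 22T / G2 26T / G3 74T, arm = carrier (Willis)
ring teeth: 22 + 2·26 = 74
22(ω_sun−ω_arm) = −74(ω_ring−ω_arm),  ω_sun = 0, ω_ring = 1
22(0−ω_arm) = −74(1−ω_arm)  ⇒  96·ω_arm = 74  ⇒  ω_arm = 37/48
ω_out/ω_in = 37/48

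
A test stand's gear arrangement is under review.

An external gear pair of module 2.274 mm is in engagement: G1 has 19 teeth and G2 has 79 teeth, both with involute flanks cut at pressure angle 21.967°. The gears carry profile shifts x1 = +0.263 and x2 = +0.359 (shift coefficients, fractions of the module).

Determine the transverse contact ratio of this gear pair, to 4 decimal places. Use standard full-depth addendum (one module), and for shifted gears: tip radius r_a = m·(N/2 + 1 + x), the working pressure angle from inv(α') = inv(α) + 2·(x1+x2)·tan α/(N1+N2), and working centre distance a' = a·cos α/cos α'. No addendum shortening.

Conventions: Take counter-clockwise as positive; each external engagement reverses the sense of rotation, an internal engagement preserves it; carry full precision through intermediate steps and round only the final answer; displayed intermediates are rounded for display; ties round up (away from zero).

class = single-mesh tooth geometry [involute pair 19T × 79T, m = 2.274]
base radii: r_b1 = 20.034611, r_b2 = 83.301802
tip radii: r_a1 = 24.475062, r_a2 = 92.913366
inv(α') = inv(21.967°) + 2·(+0.263+0.359)·tan α/(19+79) = 0.02508009  ⇒  α' = 23.62654°
a' = a·cos α / cos α' = 111.4260·cos 21.967°/cos 23.62654° = 112.790861
action lengths: √(r_a1²−r_b1²) = 14.058558, √(r_a2²−r_b2²) = 41.154628
base pitch p_b = π·m·cos α = 6.625325
CR = (14.058558 + 41.154628 − 112.790861·sin 23.62654°)/6.625325 = 1.510809
contact ratio ≈ 1.5108

1.5108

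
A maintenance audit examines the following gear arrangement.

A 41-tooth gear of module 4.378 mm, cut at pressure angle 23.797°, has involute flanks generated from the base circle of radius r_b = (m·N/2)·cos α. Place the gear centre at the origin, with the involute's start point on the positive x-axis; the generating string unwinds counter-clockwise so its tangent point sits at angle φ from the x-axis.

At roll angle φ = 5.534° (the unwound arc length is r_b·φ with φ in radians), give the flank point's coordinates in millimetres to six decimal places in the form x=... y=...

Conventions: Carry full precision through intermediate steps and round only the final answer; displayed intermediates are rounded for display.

x=82.500759 y=0.024641

recognized (one wheel, involute flank): single-mesh tooth geometry, m = 4.378, N = 41
pitch radius r_p = m·N/2 = 4.378·41/2 = 89.749000
base radius r_b = r_p·cos α = 89.749000·cos 23.797° = 82.118611
roll angle φ = 5.534° = 0.09658652 rad
x = r_b·(cos φ + φ·sin φ) = 82.500759
y = r_b·(sin φ − φ·cos φ) = 0.024641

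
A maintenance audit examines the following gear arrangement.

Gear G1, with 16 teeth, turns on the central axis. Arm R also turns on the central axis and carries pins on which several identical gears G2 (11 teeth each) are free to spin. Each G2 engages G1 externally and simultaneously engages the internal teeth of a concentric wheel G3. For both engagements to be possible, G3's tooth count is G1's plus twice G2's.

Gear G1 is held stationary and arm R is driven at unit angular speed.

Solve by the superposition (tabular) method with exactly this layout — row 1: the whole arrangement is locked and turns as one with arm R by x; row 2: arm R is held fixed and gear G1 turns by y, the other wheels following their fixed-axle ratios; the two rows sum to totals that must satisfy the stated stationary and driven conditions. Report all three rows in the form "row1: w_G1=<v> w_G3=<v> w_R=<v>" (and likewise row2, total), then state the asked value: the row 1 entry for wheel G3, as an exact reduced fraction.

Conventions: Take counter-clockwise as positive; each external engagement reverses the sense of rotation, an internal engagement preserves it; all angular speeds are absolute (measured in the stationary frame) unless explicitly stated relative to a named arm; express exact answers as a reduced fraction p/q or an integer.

row1: w_G1=1 w_G3=1 w_R=1
row2: w_G1=-1 w_G3=8/19 w_R=0
total: w_G1=0 w_G3=27/19 w_R=1
asked value: 1

planetary set (16T centre, 11T on arm, 38T internal) — Willis relation
row 1 — lock + rotate with arm: ω_sun = ω_ring = ω_arm = x
row 2 — arm fixed, fixed-axis ratios: sun y, ring −(16/38)·y, arm 0
boundary: total ω_sun = x + y = 0 and total ω_arm = x = 1  ⇒  y = -1, x = 1
row 2 ring = −(16/38)·(-1) = 8/19
totals (row 1 + row 2): sun 1 + (-1) = 0, ring 1 + 8/19 = 27/19, arm 1 + 0 = 1
asked cell (row1, ring) = 1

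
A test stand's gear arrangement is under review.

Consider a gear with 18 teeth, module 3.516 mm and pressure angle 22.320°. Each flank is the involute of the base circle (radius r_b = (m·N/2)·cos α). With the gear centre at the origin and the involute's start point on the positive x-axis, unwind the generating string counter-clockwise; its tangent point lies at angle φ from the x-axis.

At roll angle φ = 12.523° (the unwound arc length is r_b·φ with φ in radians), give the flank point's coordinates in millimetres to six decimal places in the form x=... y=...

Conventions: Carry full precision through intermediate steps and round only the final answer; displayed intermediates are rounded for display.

recognized (one wheel, involute flank): single-mesh tooth geometry, m = 3.516, N = 18
pitch radius r_p = m·N/2 = 3.516·18/2 = 31.644000
base radius r_b = r_p·cos α = 31.644000·cos 22.320° = 29.273143
roll angle φ = 12.523° = 0.21856758 rad
x = r_b·(cos φ + φ·sin φ) = 29.964030
y = r_b·(sin φ − φ·cos φ) = 0.101398

x=29.964030 y=0.101398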